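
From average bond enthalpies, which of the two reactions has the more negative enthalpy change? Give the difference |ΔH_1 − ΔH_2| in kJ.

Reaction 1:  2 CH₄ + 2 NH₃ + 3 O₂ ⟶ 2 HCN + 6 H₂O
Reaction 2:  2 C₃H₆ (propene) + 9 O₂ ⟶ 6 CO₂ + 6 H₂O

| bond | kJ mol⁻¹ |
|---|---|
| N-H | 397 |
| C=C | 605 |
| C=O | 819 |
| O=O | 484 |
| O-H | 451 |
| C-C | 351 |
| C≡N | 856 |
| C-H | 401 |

Reaction 1:
  Bonds broken (reactants):
    C-H: 8 × 401 = 3208
    N-H: 6 × 397 = 2382
    O=O: 3 × 484 = 1452
    Σ(broken) = 7042 kJ
  Bonds formed (products):
    C≡N: 2 × 856 = 1712
    C-H: 2 × 401 = 802
    O-H: 12 × 451 = 5412
    Σ(formed) = 7926 kJ
  ΔH_1 = 7042 − 7926 = −884 kJ
Reaction 2:
  Bonds broken (reactants):
    C-C: 2 × 351 = 702
    C-H: 12 × 401 = 4812
    C=C: 2 × 605 = 1210
    O=O: 9 × 484 = 4356
    Σ(broken) = 11080 kJ
  Bonds formed (products):
    C=O: 12 × 819 = 9828
    O-H: 12 × 451 = 5412
    Σ(formed) = 15240 kJ
  ΔH_2 = 11080 − 15240 = −4160 kJ
ΔH_1 − ΔH_2 = +3276 kJ, so reaction 2 has the more negative ΔH; |ΔH_1 − ΔH_2| = 3276 kJ.

Reaction 2, by 3276 kJ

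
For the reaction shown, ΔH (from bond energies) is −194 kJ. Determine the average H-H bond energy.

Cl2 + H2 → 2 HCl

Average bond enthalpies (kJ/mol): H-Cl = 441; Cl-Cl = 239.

Let D be the H-H bond energy.
Σ(broken) = 1×239 + 1×D = 239 + D
Σ(formed) = 2×441 = 882
ΔH = Σ(broken) − Σ(formed) = (239 + D) − (882) = −643 + D
Setting this equal to −194 kJ gives D = 449 kJ/mol.

D(H-H) ≈ 449 kJ/mol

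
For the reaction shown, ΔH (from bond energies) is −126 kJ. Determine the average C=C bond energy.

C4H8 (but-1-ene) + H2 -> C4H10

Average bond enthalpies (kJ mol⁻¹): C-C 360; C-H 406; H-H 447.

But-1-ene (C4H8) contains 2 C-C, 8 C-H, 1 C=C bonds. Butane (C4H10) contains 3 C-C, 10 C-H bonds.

D(C=C) ≈ 599 kJ/mol

Let D be the C=C bond energy.
Σ(broken) = 2×360 + 8×406 + 1×D + 1×447 = 4415 + D
Σ(formed) = 3×360 + 10×406 = 5140
ΔH = Σ(broken) − Σ(formed) = (4415 + D) − (5140) = −725 + D
Setting this equal to −126 kJ gives D = 599 kJ/mol.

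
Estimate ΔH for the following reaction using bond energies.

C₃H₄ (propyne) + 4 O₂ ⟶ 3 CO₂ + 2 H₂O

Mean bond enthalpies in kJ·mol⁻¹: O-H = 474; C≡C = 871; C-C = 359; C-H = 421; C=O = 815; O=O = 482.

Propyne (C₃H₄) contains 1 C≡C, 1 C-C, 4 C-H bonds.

Bonds broken (reactants):
  C≡C: 1 × 871 = 871
  C-C: 1 × 359 = 359
  C-H: 4 × 421 = 1684
  O=O: 4 × 482 = 1928
  Σ(broken) = 4842 kJ
Bonds formed (products):
  C=O: 6 × 815 = 4890
  O-H: 4 × 474 = 1896
  Σ(formed) = 6786 kJ
ΔH = Σ(broken) − Σ(formed) = 4842 − 6786 = −1944 kJ

ΔH ≈ −1944 kJ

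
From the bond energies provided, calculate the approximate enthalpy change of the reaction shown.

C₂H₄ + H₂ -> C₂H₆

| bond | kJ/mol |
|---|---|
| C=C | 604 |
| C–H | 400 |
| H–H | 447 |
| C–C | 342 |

ΔH ≈ −91 kJ

Bonds broken (reactants):
  C–H: 4 × 400 = 1600
  C=C: 1 × 604 = 604
  H–H: 1 × 447 = 447
  Σ(broken) = 2651 kJ
Bonds formed (products):
  C–C: 1 × 342 = 342
  C–H: 6 × 400 = 2400
  Σ(formed) = 2742 kJ
ΔH = Σ(broken) − Σ(formed) = 2651 − 2742 = −91 kJ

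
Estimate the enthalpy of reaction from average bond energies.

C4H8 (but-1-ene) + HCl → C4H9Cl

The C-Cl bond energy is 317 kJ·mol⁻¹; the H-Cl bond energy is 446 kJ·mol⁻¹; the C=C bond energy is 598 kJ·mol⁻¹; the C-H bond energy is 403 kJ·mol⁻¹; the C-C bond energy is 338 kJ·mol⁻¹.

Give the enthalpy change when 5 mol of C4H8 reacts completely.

ΔH = −70 kJ

Bonds broken (reactants):
  C-C: 2 × 338 = 676
  C-H: 8 × 403 = 3224
  C=C: 1 × 598 = 598
  H-Cl: 1 × 446 = 446
  Σ(broken) = 4944 kJ
Bonds formed (products):
  C-C: 3 × 338 = 1014
  C-Cl: 1 × 317 = 317
  C-H: 9 × 403 = 3627
  Σ(formed) = 4958 kJ
ΔH = Σ(broken) − Σ(formed) = 4944 − 4958 = −14 kJ
For 5× the reaction as written: 5 × (−14) = −70 kJ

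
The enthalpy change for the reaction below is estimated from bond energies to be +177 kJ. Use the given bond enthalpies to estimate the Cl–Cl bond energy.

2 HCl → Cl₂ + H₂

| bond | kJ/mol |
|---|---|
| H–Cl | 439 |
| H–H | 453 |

Let D be the Cl–Cl bond energy.
Σ(broken) = 2×439 = 878
Σ(formed) = 1×D + 1×453 = 453 + D
ΔH = Σ(broken) − Σ(formed) = (878) − (453 + D) = +425 − D
Setting this equal to +177 kJ gives D = 248 kJ/mol.

D(Cl–Cl) ≈ 248 kJ/mol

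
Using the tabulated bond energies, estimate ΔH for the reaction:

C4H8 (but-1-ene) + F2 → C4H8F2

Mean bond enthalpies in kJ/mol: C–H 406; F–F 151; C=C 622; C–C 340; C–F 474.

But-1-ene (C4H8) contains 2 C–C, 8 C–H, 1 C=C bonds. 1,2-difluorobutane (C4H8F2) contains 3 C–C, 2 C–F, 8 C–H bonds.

ΔH ≈ −515 kJ

Bonds broken (reactants):
  C–C: 2 × 340 = 680
  C–H: 8 × 406 = 3248
  C=C: 1 × 622 = 622
  F–F: 1 × 151 = 151
  Σ(broken) = 4701 kJ
Bonds formed (products):
  C–C: 3 × 340 = 1020
  C–F: 2 × 474 = 948
  C–H: 8 × 406 = 3248
  Σ(formed) = 5216 kJ
ΔH = Σ(broken) − Σ(formed) = 4701 − 5216 = −515 kJ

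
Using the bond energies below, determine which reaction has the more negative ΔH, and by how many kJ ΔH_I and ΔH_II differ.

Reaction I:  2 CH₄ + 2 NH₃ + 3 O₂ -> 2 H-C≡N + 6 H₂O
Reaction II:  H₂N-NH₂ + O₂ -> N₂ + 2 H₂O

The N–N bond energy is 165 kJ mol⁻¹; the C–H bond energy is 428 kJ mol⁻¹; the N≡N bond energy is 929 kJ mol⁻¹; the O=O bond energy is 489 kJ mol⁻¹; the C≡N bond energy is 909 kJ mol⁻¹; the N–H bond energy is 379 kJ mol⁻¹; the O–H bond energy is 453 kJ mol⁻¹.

Reaction I:
  Bonds broken (reactants):
    C–H: 8 × 428 = 3424
    N–H: 6 × 379 = 2274
    O=O: 3 × 489 = 1467
    Σ(broken) = 7165 kJ
  Bonds formed (products):
    C≡N: 2 × 909 = 1818
    C–H: 2 × 428 = 856
    O–H: 12 × 453 = 5436
    Σ(formed) = 8110 kJ
  ΔH_I = 7165 − 8110 = −945 kJ
Reaction II:
  Bonds broken (reactants):
    N–H: 4 × 379 = 1516
    N–N: 1 × 165 = 165
    O=O: 1 × 489 = 489
    Σ(broken) = 2170 kJ
  Bonds formed (products):
    N≡N: 1 × 929 = 929
    O–H: 4 × 453 = 1812
    Σ(formed) = 2741 kJ
  ΔH_II = 2170 − 2741 = −571 kJ
ΔH_I − ΔH_II = −374 kJ, so reaction I has the more negative ΔH; |ΔH_I − ΔH_II| = 374 kJ.

Reaction I, by 374 kJ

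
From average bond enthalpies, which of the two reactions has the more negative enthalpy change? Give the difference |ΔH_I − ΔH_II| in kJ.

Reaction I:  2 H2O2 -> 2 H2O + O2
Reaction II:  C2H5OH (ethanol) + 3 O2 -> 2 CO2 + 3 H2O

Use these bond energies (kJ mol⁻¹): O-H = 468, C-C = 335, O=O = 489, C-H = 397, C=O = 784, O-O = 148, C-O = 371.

Reaction I:
  Bonds broken (reactants):
    O-H: 4 × 468 = 1872
    O-O: 2 × 148 = 296
    Σ(broken) = 2168 kJ
  Bonds formed (products):
    O-H: 4 × 468 = 1872
    O=O: 1 × 489 = 489
    Σ(formed) = 2361 kJ
  ΔH_I = 2168 − 2361 = −193 kJ
Reaction II:
  Bonds broken (reactants):
    C-C: 1 × 335 = 335
    C-H: 5 × 397 = 1985
    C-O: 1 × 371 = 371
    O-H: 1 × 468 = 468
    O=O: 3 × 489 = 1467
    Σ(broken) = 4626 kJ
  Bonds formed (products):
    C=O: 4 × 784 = 3136
    O-H: 6 × 468 = 2808
    Σ(formed) = 5944 kJ
  ΔH_II = 4626 − 5944 = −1318 kJ
ΔH_I − ΔH_II = +1125 kJ, so reaction II has the more negative ΔH; |ΔH_I − ΔH_II| = 1125 kJ.

Reaction II, by 1125 kJ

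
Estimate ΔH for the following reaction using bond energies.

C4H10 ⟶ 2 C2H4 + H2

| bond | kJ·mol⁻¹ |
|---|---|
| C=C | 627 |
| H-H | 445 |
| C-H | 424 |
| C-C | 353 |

Bonds broken (reactants):
  C-C: 3 × 353 = 1059
  C-H: 10 × 424 = 4240
  Σ(broken) = 5299 kJ
Bonds formed (products):
  C-H: 8 × 424 = 3392
  C=C: 2 × 627 = 1254
  H-H: 1 × 445 = 445
  Σ(formed) = 5091 kJ
ΔH = Σ(broken) − Σ(formed) = 5299 − 5091 = +208 kJ

ΔH ≈ +208 kJ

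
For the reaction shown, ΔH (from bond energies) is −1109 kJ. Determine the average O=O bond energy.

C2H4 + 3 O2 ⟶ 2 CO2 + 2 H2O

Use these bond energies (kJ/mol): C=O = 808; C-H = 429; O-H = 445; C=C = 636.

Let D be the O=O bond energy.
Σ(broken) = 4×429 + 1×636 + 3×D = 2352 + 3D
Σ(formed) = 4×808 + 4×445 = 5012
ΔH = Σ(broken) − Σ(formed) = (2352 + 3D) − (5012) = −2660 + 3D
Setting this equal to −1109 kJ gives 3D = 1551, so D = 517 kJ/mol.

D(O=O) ≈ 517 kJ/mol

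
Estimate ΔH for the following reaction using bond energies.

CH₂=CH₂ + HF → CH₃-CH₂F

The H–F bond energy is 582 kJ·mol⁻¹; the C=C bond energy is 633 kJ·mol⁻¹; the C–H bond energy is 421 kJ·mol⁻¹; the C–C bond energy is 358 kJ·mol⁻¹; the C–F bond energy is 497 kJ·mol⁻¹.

ΔH ≈ −61 kJ

Bonds broken (reactants):
  C–H: 4 × 421 = 1684
  C=C: 1 × 633 = 633
  H–F: 1 × 582 = 582
  Σ(broken) = 2899 kJ
Bonds formed (products):
  C–C: 1 × 358 = 358
  C–F: 1 × 497 = 497
  C–H: 5 × 421 = 2105
  Σ(formed) = 2960 kJ
ΔH = Σ(broken) − Σ(formed) = 2899 − 2960 = −61 kJ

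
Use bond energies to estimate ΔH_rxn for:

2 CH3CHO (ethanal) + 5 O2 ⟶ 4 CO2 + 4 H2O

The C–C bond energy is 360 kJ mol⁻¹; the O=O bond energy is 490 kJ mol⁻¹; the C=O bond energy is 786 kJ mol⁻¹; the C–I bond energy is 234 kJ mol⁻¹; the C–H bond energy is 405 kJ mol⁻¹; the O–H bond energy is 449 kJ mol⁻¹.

Bonds broken (reactants):
  C–C: 2 × 360 = 720
  C–H: 8 × 405 = 3240
  C=O: 2 × 786 = 1572
  O=O: 5 × 490 = 2450
  Σ(broken) = 7982 kJ
Bonds formed (products):
  C=O: 8 × 786 = 6288
  O–H: 8 × 449 = 3592
  Σ(formed) = 9880 kJ
ΔH = Σ(broken) − Σ(formed) = 7982 − 9880 = −1898 kJ

ΔH ≈ −1898 kJ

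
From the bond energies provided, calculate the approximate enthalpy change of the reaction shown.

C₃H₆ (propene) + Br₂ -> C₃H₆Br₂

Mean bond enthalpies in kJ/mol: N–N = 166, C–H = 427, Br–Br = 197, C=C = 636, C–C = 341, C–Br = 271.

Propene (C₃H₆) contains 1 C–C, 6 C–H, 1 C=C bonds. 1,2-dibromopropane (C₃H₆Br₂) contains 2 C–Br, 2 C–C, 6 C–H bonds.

Bonds broken (reactants):
  Br–Br: 1 × 197 = 197
  C–C: 1 × 341 = 341
  C–H: 6 × 427 = 2562
  C=C: 1 × 636 = 636
  Σ(broken) = 3736 kJ
Bonds formed (products):
  C–Br: 2 × 271 = 542
  C–C: 2 × 341 = 682
  C–H: 6 × 427 = 2562
  Σ(formed) = 3786 kJ
ΔH = Σ(broken) − Σ(formed) = 3736 − 3786 = −50 kJ

ΔH ≈ −50 kJ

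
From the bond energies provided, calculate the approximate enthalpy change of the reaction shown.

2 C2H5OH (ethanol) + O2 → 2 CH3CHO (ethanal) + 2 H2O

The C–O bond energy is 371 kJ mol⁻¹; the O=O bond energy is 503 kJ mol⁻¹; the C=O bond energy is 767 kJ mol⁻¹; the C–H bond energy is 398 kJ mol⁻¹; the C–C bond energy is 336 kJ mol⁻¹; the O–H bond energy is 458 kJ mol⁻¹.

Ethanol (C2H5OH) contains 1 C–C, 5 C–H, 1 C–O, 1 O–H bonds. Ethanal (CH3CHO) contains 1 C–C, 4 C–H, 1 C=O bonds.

ΔH ≈ −409 kJ

Bonds broken (reactants):
  C–C: 2 × 336 = 672
  C–H: 10 × 398 = 3980
  C–O: 2 × 371 = 742
  O–H: 2 × 458 = 916
  O=O: 1 × 503 = 503
  Σ(broken) = 6813 kJ
Bonds formed (products):
  C–C: 2 × 336 = 672
  C–H: 8 × 398 = 3184
  C=O: 2 × 767 = 1534
  O–H: 4 × 458 = 1832
  Σ(formed) = 7222 kJ
ΔH = Σ(broken) − Σ(formed) = 6813 − 7222 = −409 kJ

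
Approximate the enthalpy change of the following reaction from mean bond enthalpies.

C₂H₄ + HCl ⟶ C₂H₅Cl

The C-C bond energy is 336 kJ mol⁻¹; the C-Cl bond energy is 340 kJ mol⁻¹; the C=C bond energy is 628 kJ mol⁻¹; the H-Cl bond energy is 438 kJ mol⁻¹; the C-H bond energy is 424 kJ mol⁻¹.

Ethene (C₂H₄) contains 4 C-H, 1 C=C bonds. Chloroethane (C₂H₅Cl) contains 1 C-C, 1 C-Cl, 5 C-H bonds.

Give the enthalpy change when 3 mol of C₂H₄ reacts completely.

Bonds broken (reactants):
  C-H: 4 × 424 = 1696
  C=C: 1 × 628 = 628
  H-Cl: 1 × 438 = 438
  Σ(broken) = 2762 kJ
Bonds formed (products):
  C-C: 1 × 336 = 336
  C-Cl: 1 × 340 = 340
  C-H: 5 × 424 = 2120
  Σ(formed) = 2796 kJ
ΔH = Σ(broken) − Σ(formed) = 2762 − 2796 = −34 kJ
For 3× the reaction as written: 3 × (−34) = −102 kJ

ΔH = −102 kJ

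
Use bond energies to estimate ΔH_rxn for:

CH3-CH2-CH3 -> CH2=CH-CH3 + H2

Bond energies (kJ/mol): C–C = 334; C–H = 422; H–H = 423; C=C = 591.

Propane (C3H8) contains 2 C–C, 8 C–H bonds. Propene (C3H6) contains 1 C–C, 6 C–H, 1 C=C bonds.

Bonds broken (reactants):
  C–C: 2 × 334 = 668
  C–H: 8 × 422 = 3376
  Σ(broken) = 4044 kJ
Bonds formed (products):
  C–C: 1 × 334 = 334
  C–H: 6 × 422 = 2532
  C=C: 1 × 591 = 591
  H–H: 1 × 423 = 423
  Σ(formed) = 3880 kJ
ΔH = Σ(broken) − Σ(formed) = 4044 − 3880 = +164 kJ

ΔH ≈ +164 kJ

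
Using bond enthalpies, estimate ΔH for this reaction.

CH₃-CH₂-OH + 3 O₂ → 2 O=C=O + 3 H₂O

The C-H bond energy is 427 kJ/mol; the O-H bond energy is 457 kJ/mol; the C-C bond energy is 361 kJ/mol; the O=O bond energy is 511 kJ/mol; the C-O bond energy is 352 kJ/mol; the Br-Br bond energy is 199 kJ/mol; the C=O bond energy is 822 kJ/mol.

ΔH ≈ −1192 kJ

Bonds broken (reactants):
  C-C: 1 × 361 = 361
  C-H: 5 × 427 = 2135
  C-O: 1 × 352 = 352
  O-H: 1 × 457 = 457
  O=O: 3 × 511 = 1533
  Σ(broken) = 4838 kJ
Bonds formed (products):
  C=O: 4 × 822 = 3288
  O-H: 6 × 457 = 2742
  Σ(formed) = 6030 kJ
ΔH = Σ(broken) − Σ(formed) = 4838 − 6030 = −1192 kJ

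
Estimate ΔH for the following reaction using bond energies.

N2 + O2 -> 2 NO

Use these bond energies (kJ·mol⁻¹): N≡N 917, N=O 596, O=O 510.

ΔH ≈ +235 kJ

Bonds broken (reactants):
  N≡N: 1 × 917 = 917
  O=O: 1 × 510 = 510
  Σ(broken) = 1427 kJ
Bonds formed (products):
  N=O: 2 × 596 = 1192
  Σ(formed) = 1192 kJ
ΔH = Σ(broken) − Σ(formed) = 1427 − 1192 = +235 kJ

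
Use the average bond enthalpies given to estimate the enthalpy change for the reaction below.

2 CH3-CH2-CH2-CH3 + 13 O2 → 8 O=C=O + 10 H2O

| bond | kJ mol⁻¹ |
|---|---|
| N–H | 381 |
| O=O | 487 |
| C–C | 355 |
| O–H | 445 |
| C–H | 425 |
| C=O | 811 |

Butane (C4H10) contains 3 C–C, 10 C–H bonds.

Bonds broken (reactants):
  C–C: 6 × 355 = 2130
  C–H: 20 × 425 = 8500
  O=O: 13 × 487 = 6331
  Σ(broken) = 16961 kJ
Bonds formed (products):
  C=O: 16 × 811 = 12976
  O–H: 20 × 445 = 8900
  Σ(formed) = 21876 kJ
ΔH = Σ(broken) − Σ(formed) = 16961 − 21876 = −4915 kJ

ΔH ≈ −4915 kJ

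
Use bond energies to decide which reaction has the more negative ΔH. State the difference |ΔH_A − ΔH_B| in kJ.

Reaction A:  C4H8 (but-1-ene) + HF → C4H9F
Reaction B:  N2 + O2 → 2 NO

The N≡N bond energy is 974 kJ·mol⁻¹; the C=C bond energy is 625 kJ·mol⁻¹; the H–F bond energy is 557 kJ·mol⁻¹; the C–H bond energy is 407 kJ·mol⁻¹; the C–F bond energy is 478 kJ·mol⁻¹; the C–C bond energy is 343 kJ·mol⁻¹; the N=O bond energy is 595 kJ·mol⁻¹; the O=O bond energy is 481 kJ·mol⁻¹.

Reaction A, by 311 kJ

Reaction A:
  Bonds broken (reactants):
    C–C: 2 × 343 = 686
    C–H: 8 × 407 = 3256
    C=C: 1 × 625 = 625
    H–F: 1 × 557 = 557
    Σ(broken) = 5124 kJ
  Bonds formed (products):
    C–C: 3 × 343 = 1029
    C–F: 1 × 478 = 478
    C–H: 9 × 407 = 3663
    Σ(formed) = 5170 kJ
  ΔH_A = 5124 − 5170 = −46 kJ
Reaction B:
  Bonds broken (reactants):
    N≡N: 1 × 974 = 974
    O=O: 1 × 481 = 481
    Σ(broken) = 1455 kJ
  Bonds formed (products):
    N=O: 2 × 595 = 1190
    Σ(formed) = 1190 kJ
  ΔH_B = 1455 − 1190 = +265 kJ
ΔH_A − ΔH_B = −311 kJ, so reaction A has the more negative ΔH; |ΔH_A − ΔH_B| = 311 kJ.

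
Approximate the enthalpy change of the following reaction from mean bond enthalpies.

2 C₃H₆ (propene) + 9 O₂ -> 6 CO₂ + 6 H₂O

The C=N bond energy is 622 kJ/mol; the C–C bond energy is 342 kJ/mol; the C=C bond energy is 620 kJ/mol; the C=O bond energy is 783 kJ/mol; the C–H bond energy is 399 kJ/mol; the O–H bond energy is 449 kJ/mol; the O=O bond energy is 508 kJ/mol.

ΔH ≈ −3500 kJ

Bonds broken (reactants):
  C–C: 2 × 342 = 684
  C–H: 12 × 399 = 4788
  C=C: 2 × 620 = 1240
  O=O: 9 × 508 = 4572
  Σ(broken) = 11284 kJ
Bonds formed (products):
  C=O: 12 × 783 = 9396
  O–H: 12 × 449 = 5388
  Σ(formed) = 14784 kJ
ΔH = Σ(broken) − Σ(formed) = 11284 − 14784 = −3500 kJ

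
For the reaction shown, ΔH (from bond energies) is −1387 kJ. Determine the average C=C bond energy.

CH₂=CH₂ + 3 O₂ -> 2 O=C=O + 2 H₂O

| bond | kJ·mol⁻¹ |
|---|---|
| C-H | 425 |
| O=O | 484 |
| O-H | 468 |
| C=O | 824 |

D(C=C) ≈ 629 kJ/mol

Let D be the C=C bond energy.
Σ(broken) = 4×425 + 1×D + 3×484 = 3152 + D
Σ(formed) = 4×824 + 4×468 = 5168
ΔH = Σ(broken) − Σ(formed) = (3152 + D) − (5168) = −2016 + D
Setting this equal to −1387 kJ gives D = 629 kJ/mol.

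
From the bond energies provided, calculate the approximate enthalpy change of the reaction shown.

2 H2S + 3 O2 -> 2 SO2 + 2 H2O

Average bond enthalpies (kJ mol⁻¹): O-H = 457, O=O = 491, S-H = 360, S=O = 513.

Bonds broken (reactants):
  O=O: 3 × 491 = 1473
  S-H: 4 × 360 = 1440
  Σ(broken) = 2913 kJ
Bonds formed (products):
  O-H: 4 × 457 = 1828
  S=O: 4 × 513 = 2052
  Σ(formed) = 3880 kJ
ΔH = Σ(broken) − Σ(formed) = 2913 − 3880 = −967 kJ

ΔH ≈ −967 kJ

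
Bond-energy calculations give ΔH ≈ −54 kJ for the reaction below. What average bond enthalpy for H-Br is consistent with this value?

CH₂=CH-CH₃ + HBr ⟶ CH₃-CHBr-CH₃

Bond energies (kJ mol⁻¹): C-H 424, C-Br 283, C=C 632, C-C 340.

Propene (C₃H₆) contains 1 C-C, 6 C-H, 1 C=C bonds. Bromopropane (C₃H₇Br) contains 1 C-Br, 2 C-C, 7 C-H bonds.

D(H-Br) ≈ 361 kJ/mol

Let D be the H-Br bond energy.
Σ(broken) = 1×340 + 6×424 + 1×632 + 1×D = 3516 + D
Σ(formed) = 1×283 + 2×340 + 7×424 = 3931
ΔH = Σ(broken) − Σ(formed) = (3516 + D) − (3931) = −415 + D
Setting this equal to −54 kJ gives D = 361 kJ/mol.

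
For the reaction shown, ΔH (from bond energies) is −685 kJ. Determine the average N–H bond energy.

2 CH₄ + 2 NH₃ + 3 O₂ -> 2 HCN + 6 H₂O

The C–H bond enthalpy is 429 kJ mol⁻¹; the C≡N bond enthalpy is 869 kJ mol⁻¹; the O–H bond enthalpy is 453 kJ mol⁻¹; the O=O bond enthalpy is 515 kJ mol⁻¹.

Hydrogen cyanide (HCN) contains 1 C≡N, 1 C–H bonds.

Let D be the N–H bond energy.
Σ(broken) = 8×429 + 6×D + 3×515 = 4977 + 6D
Σ(formed) = 2×869 + 2×429 + 12×453 = 8032
ΔH = Σ(broken) − Σ(formed) = (4977 + 6D) − (8032) = −3055 + 6D
Setting this equal to −685 kJ gives 6D = 2370, so D = 395 kJ/mol.

D(N–H) ≈ 395 kJ/mol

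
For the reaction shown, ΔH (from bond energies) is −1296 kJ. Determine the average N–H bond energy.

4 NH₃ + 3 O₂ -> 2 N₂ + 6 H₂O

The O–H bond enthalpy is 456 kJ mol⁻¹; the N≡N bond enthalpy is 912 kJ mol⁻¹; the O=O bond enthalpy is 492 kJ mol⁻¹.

D(N–H) ≈ 377 kJ/mol

Let D be the N–H bond energy.
Σ(broken) = 12×D + 3×492 = 1476 + 12D
Σ(formed) = 2×912 + 12×456 = 7296
ΔH = Σ(broken) − Σ(formed) = (1476 + 12D) − (7296) = −5820 + 12D
Setting this equal to −1296 kJ gives 12D = 4524, so D = 377 kJ/mol.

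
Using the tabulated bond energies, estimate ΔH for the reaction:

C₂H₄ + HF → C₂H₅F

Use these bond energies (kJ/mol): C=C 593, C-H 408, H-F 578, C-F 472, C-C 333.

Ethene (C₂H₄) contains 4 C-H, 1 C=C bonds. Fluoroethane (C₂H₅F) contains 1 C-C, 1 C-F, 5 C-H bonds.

ΔH ≈ −42 kJ

Bonds broken (reactants):
  C-H: 4 × 408 = 1632
  C=C: 1 × 593 = 593
  H-F: 1 × 578 = 578
  Σ(broken) = 2803 kJ
Bonds formed (products):
  C-C: 1 × 333 = 333
  C-F: 1 × 472 = 472
  C-H: 5 × 408 = 2040
  Σ(formed) = 2845 kJ
ΔH = Σ(broken) − Σ(formed) = 2803 − 2845 = −42 kJ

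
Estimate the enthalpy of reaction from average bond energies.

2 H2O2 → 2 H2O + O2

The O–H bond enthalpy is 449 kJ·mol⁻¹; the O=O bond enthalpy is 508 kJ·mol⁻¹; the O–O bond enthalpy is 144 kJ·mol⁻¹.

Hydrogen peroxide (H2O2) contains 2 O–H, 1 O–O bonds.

ΔH ≈ −220 kJ

Bonds broken (reactants):
  O–H: 4 × 449 = 1796
  O–O: 2 × 144 = 288
  Σ(broken) = 2084 kJ
Bonds formed (products):
  O–H: 4 × 449 = 1796
  O=O: 1 × 508 = 508
  Σ(formed) = 2304 kJ
ΔH = Σ(broken) − Σ(formed) = 2084 − 2304 = −220 kJ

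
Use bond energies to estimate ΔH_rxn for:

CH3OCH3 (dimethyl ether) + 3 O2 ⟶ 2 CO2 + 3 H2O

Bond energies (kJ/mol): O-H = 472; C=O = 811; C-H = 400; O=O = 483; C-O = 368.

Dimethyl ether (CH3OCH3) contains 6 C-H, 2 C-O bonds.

ΔH ≈ −1491 kJ

Bonds broken (reactants):
  C-H: 6 × 400 = 2400
  C-O: 2 × 368 = 736
  O=O: 3 × 483 = 1449
  Σ(broken) = 4585 kJ
Bonds formed (products):
  C=O: 4 × 811 = 3244
  O-H: 6 × 472 = 2832
  Σ(formed) = 6076 kJ
ΔH = Σ(broken) − Σ(formed) = 4585 − 6076 = −1491 kJ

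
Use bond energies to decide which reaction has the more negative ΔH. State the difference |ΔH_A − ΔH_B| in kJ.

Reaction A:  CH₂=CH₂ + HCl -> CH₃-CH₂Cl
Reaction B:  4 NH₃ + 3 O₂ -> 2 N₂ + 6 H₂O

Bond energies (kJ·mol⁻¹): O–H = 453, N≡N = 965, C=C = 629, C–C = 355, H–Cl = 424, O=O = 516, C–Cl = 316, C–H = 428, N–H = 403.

Reaction B, by 936 kJ

Reaction A:
  Bonds broken (reactants):
    C–H: 4 × 428 = 1712
    C=C: 1 × 629 = 629
    H–Cl: 1 × 424 = 424
    Σ(broken) = 2765 kJ
  Bonds formed (products):
    C–C: 1 × 355 = 355
    C–Cl: 1 × 316 = 316
    C–H: 5 × 428 = 2140
    Σ(formed) = 2811 kJ
  ΔH_A = 2765 − 2811 = −46 kJ
Reaction B:
  Bonds broken (reactants):
    N–H: 12 × 403 = 4836
    O=O: 3 × 516 = 1548
    Σ(broken) = 6384 kJ
  Bonds formed (products):
    N≡N: 2 × 965 = 1930
    O–H: 12 × 453 = 5436
    Σ(formed) = 7366 kJ
  ΔH_B = 6384 − 7366 = −982 kJ
ΔH_A − ΔH_B = +936 kJ, so reaction B has the more negative ΔH; |ΔH_A − ΔH_B| = 936 kJ.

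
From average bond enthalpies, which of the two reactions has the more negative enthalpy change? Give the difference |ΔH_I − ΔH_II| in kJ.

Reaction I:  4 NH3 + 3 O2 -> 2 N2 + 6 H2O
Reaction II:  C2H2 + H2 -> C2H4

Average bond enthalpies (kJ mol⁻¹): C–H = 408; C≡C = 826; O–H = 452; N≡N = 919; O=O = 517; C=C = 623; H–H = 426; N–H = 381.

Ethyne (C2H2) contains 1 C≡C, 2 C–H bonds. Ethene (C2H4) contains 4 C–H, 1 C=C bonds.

Reaction I, by 952 kJ

Reaction I:
  Bonds broken (reactants):
    N–H: 12 × 381 = 4572
    O=O: 3 × 517 = 1551
    Σ(broken) = 6123 kJ
  Bonds formed (products):
    N≡N: 2 × 919 = 1838
    O–H: 12 × 452 = 5424
    Σ(formed) = 7262 kJ
  ΔH_I = 6123 − 7262 = −1139 kJ
Reaction II:
  Bonds broken (reactants):
    C≡C: 1 × 826 = 826
    C–H: 2 × 408 = 816
    H–H: 1 × 426 = 426
    Σ(broken) = 2068 kJ
  Bonds formed (products):
    C–H: 4 × 408 = 1632
    C=C: 1 × 623 = 623
    Σ(formed) = 2255 kJ
  ΔH_II = 2068 − 2255 = −187 kJ
ΔH_I − ΔH_II = −952 kJ, so reaction I has the more negative ΔH; |ΔH_I − ΔH_II| = 952 kJ.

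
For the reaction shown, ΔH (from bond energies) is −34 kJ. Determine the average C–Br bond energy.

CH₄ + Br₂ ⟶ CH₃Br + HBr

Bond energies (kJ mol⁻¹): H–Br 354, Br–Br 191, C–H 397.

D(C–Br) ≈ 268 kJ/mol

Let D be the C–Br bond energy.
Σ(broken) = 1×191 + 4×397 = 1779
Σ(formed) = 1×D + 3×397 + 1×354 = 1545 + D
ΔH = Σ(broken) − Σ(formed) = (1779) − (1545 + D) = +234 − D
Setting this equal to −34 kJ gives D = 268 kJ/mol.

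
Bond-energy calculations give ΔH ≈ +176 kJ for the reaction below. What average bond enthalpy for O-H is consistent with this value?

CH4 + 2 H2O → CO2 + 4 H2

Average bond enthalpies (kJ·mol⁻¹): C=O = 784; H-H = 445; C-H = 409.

D(O-H) ≈ 472 kJ/mol

Let D be the O-H bond energy.
Σ(broken) = 4×409 + 4×D = 1636 + 4D
Σ(formed) = 2×784 + 4×445 = 3348
ΔH = Σ(broken) − Σ(formed) = (1636 + 4D) − (3348) = −1712 + 4D
Setting this equal to +176 kJ gives 4D = 1888, so D = 472 kJ/mol.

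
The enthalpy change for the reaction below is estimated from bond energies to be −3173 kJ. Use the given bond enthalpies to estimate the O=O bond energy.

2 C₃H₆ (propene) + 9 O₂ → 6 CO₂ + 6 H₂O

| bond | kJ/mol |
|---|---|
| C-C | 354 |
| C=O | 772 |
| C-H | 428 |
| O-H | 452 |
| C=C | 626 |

D(O=O) ≈ 491 kJ/mol

Let D be the O=O bond energy.
Σ(broken) = 2×354 + 12×428 + 2×626 + 9×D = 7096 + 9D
Σ(formed) = 12×772 + 12×452 = 14688
ΔH = Σ(broken) − Σ(formed) = (7096 + 9D) − (14688) = −7592 + 9D
Setting this equal to −3173 kJ gives 9D = 4419, so D = 491 kJ/mol.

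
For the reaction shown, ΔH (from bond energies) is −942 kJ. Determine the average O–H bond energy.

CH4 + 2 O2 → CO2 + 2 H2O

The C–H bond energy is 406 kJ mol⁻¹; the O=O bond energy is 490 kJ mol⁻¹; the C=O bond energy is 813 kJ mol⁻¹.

D(O–H) ≈ 480 kJ/mol

Let D be the O–H bond energy.
Σ(broken) = 4×406 + 2×490 = 2604
Σ(formed) = 2×813 + 4×D = 1626 + 4D
ΔH = Σ(broken) − Σ(formed) = (2604) − (1626 + 4D) = +978 − 4D
Setting this equal to −942 kJ gives 4D = 1920, so D = 480 kJ/mol.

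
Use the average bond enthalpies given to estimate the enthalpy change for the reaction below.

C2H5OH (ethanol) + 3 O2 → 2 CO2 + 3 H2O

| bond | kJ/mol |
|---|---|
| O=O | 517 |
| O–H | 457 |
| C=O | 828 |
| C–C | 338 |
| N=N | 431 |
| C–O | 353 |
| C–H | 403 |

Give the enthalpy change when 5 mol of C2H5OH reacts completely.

Bonds broken (reactants):
  C–C: 1 × 338 = 338
  C–H: 5 × 403 = 2015
  C–O: 1 × 353 = 353
  O–H: 1 × 457 = 457
  O=O: 3 × 517 = 1551
  Σ(broken) = 4714 kJ
Bonds formed (products):
  C=O: 4 × 828 = 3312
  O–H: 6 × 457 = 2742
  Σ(formed) = 6054 kJ
ΔH = Σ(broken) − Σ(formed) = 4714 − 6054 = −1340 kJ
For 5× the reaction as written: 5 × (−1340) = −6700 kJ

ΔH = −6700 kJ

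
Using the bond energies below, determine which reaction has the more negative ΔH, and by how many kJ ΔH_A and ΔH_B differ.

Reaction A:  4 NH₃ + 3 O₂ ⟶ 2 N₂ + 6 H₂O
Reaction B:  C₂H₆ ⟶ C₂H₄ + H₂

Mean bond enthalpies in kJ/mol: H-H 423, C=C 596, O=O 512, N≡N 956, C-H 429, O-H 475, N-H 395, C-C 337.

Reaction A:
  Bonds broken (reactants):
    N-H: 12 × 395 = 4740
    O=O: 3 × 512 = 1536
    Σ(broken) = 6276 kJ
  Bonds formed (products):
    N≡N: 2 × 956 = 1912
    O-H: 12 × 475 = 5700
    Σ(formed) = 7612 kJ
  ΔH_A = 6276 − 7612 = −1336 kJ
Reaction B:
  Bonds broken (reactants):
    C-C: 1 × 337 = 337
    C-H: 6 × 429 = 2574
    Σ(broken) = 2911 kJ
  Bonds formed (products):
    C-H: 4 × 429 = 1716
    C=C: 1 × 596 = 596
    H-H: 1 × 423 = 423
    Σ(formed) = 2735 kJ
  ΔH_B = 2911 − 2735 = +176 kJ
ΔH_A − ΔH_B = −1512 kJ, so reaction A has the more negative ΔH; |ΔH_A − ΔH_B| = 1512 kJ.

Reaction A, by 1512 kJ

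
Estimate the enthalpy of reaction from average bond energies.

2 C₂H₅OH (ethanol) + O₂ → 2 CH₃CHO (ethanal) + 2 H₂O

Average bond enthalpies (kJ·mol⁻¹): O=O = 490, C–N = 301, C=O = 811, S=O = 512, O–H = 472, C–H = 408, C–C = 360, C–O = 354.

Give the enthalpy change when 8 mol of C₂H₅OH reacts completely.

Bonds broken (reactants):
  C–C: 2 × 360 = 720
  C–H: 10 × 408 = 4080
  C–O: 2 × 354 = 708
  O–H: 2 × 472 = 944
  O=O: 1 × 490 = 490
  Σ(broken) = 6942 kJ
Bonds formed (products):
  C–C: 2 × 360 = 720
  C–H: 8 × 408 = 3264
  C=O: 2 × 811 = 1622
  O–H: 4 × 472 = 1888
  Σ(formed) = 7494 kJ
ΔH = Σ(broken) − Σ(formed) = 6942 − 7494 = −552 kJ
For 4× the reaction as written: 4 × (−552) = −2208 kJ

ΔH = −2208 kJ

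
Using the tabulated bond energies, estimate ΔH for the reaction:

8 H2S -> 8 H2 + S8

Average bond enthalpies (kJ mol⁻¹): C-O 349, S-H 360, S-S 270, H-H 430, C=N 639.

ΔH ≈ +160 kJ

Bonds broken (reactants):
  S-H: 16 × 360 = 5760
  Σ(broken) = 5760 kJ
Bonds formed (products):
  H-H: 8 × 430 = 3440
  S-S: 8 × 270 = 2160
  Σ(formed) = 5600 kJ
ΔH = Σ(broken) − Σ(formed) = 5760 − 5600 = +160 kJ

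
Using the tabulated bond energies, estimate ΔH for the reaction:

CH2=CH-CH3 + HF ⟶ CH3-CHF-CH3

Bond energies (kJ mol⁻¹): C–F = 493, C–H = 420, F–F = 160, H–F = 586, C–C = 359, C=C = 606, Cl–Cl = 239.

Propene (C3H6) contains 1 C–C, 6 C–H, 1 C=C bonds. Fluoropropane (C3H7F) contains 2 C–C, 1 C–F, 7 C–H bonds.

ΔH ≈ −80 kJ

Bonds broken (reactants):
  C–C: 1 × 359 = 359
  C–H: 6 × 420 = 2520
  C=C: 1 × 606 = 606
  H–F: 1 × 586 = 586
  Σ(broken) = 4071 kJ
Bonds formed (products):
  C–C: 2 × 359 = 718
  C–F: 1 × 493 = 493
  C–H: 7 × 420 = 2940
  Σ(formed) = 4151 kJ
ΔH = Σ(broken) − Σ(formed) = 4071 − 4151 = −80 kJ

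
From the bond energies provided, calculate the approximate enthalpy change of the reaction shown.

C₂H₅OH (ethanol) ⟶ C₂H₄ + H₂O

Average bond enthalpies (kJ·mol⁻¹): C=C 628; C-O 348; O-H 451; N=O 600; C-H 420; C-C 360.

ΔH ≈ +49 kJ

Bonds broken (reactants):
  C-C: 1 × 360 = 360
  C-H: 5 × 420 = 2100
  C-O: 1 × 348 = 348
  O-H: 1 × 451 = 451
  Σ(broken) = 3259 kJ
Bonds formed (products):
  C-H: 4 × 420 = 1680
  C=C: 1 × 628 = 628
  O-H: 2 × 451 = 902
  Σ(formed) = 3210 kJ
ΔH = Σ(broken) − Σ(formed) = 3259 − 3210 = +49 kJ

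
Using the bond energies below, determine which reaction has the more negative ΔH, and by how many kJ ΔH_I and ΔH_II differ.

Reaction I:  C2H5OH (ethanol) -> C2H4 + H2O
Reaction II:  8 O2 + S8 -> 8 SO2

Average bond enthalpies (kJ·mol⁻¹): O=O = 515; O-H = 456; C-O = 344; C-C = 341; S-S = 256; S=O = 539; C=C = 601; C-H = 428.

Reaction I:
  Bonds broken (reactants):
    C-C: 1 × 341 = 341
    C-H: 5 × 428 = 2140
    C-O: 1 × 344 = 344
    O-H: 1 × 456 = 456
    Σ(broken) = 3281 kJ
  Bonds formed (products):
    C-H: 4 × 428 = 1712
    C=C: 1 × 601 = 601
    O-H: 2 × 456 = 912
    Σ(formed) = 3225 kJ
  ΔH_I = 3281 − 3225 = +56 kJ
Reaction II:
  Bonds broken (reactants):
    O=O: 8 × 515 = 4120
    S-S: 8 × 256 = 2048
    Σ(broken) = 6168 kJ
  Bonds formed (products):
    S=O: 16 × 539 = 8624
    Σ(formed) = 8624 kJ
  ΔH_II = 6168 − 8624 = −2456 kJ
ΔH_I − ΔH_II = +2512 kJ, so reaction II has the more negative ΔH; |ΔH_I − ΔH_II| = 2512 kJ.

Reaction II, by 2512 kJ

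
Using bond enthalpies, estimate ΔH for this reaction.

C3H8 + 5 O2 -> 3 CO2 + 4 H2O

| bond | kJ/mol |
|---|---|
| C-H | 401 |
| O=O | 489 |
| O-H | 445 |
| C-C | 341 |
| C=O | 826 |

ΔH ≈ −2181 kJ

Bonds broken (reactants):
  C-C: 2 × 341 = 682
  C-H: 8 × 401 = 3208
  O=O: 5 × 489 = 2445
  Σ(broken) = 6335 kJ
Bonds formed (products):
  C=O: 6 × 826 = 4956
  O-H: 8 × 445 = 3560
  Σ(formed) = 8516 kJ
ΔH = Σ(broken) − Σ(formed) = 6335 − 8516 = −2181 kJ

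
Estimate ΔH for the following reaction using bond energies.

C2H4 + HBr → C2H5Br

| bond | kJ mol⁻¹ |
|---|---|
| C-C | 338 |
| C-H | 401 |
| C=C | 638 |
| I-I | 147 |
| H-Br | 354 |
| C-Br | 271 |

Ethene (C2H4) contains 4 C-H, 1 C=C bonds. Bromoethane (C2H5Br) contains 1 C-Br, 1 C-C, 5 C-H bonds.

ΔH ≈ −18 kJ

Bonds broken (reactants):
  C-H: 4 × 401 = 1604
  C=C: 1 × 638 = 638
  H-Br: 1 × 354 = 354
  Σ(broken) = 2596 kJ
Bonds formed (products):
  C-Br: 1 × 271 = 271
  C-C: 1 × 338 = 338
  C-H: 5 × 401 = 2005
  Σ(formed) = 2614 kJ
ΔH = Σ(broken) − Σ(formed) = 2596 − 2614 = −18 kJ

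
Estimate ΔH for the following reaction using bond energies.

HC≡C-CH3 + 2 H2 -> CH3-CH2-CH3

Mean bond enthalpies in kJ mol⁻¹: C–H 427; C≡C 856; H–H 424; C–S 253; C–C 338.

Bonds broken (reactants):
  C≡C: 1 × 856 = 856
  C–C: 1 × 338 = 338
  C–H: 4 × 427 = 1708
  H–H: 2 × 424 = 848
  Σ(broken) = 3750 kJ
Bonds formed (products):
  C–C: 2 × 338 = 676
  C–H: 8 × 427 = 3416
  Σ(formed) = 4092 kJ
ΔH = Σ(broken) − Σ(formed) = 3750 − 4092 = −342 kJ

ΔH ≈ −342 kJ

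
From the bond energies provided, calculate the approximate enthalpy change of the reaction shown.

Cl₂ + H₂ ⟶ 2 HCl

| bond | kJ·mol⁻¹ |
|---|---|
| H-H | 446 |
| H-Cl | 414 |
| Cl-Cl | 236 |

Bonds broken (reactants):
  Cl-Cl: 1 × 236 = 236
  H-H: 1 × 446 = 446
  Σ(broken) = 682 kJ
Bonds formed (products):
  H-Cl: 2 × 414 = 828
  Σ(formed) = 828 kJ
ΔH = Σ(broken) − Σ(formed) = 682 − 828 = −146 kJ

ΔH ≈ −146 kJ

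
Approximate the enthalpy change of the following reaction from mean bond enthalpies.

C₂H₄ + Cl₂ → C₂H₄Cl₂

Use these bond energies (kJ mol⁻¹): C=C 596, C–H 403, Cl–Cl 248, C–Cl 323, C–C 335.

ΔH ≈ −137 kJ

Bonds broken (reactants):
  C–H: 4 × 403 = 1612
  C=C: 1 × 596 = 596
  Cl–Cl: 1 × 248 = 248
  Σ(broken) = 2456 kJ
Bonds formed (products):
  C–C: 1 × 335 = 335
  C–Cl: 2 × 323 = 646
  C–H: 4 × 403 = 1612
  Σ(formed) = 2593 kJ
ΔH = Σ(broken) − Σ(formed) = 2456 − 2593 = −137 kJ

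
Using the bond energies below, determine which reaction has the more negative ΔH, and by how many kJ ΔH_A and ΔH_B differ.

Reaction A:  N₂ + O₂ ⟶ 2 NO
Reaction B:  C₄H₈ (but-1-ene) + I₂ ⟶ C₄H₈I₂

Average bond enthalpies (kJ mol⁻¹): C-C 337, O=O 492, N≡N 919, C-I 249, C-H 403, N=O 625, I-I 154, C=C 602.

Reaction A:
  Bonds broken (reactants):
    N≡N: 1 × 919 = 919
    O=O: 1 × 492 = 492
    Σ(broken) = 1411 kJ
  Bonds formed (products):
    N=O: 2 × 625 = 1250
    Σ(formed) = 1250 kJ
  ΔH_A = 1411 − 1250 = +161 kJ
Reaction B:
  Bonds broken (reactants):
    C-C: 2 × 337 = 674
    C-H: 8 × 403 = 3224
    C=C: 1 × 602 = 602
    I-I: 1 × 154 = 154
    Σ(broken) = 4654 kJ
  Bonds formed (products):
    C-C: 3 × 337 = 1011
    C-H: 8 × 403 = 3224
    C-I: 2 × 249 = 498
    Σ(formed) = 4733 kJ
  ΔH_B = 4654 − 4733 = −79 kJ
ΔH_A − ΔH_B = +240 kJ, so reaction B has the more negative ΔH; |ΔH_A − ΔH_B| = 240 kJ.

Reaction B, by 240 kJ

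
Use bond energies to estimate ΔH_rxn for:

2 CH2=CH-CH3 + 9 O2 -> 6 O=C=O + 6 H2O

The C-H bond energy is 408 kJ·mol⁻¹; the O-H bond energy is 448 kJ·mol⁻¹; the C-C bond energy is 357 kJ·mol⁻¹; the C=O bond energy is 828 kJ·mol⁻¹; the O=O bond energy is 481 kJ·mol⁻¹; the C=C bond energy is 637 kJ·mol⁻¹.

Bonds broken (reactants):
  C-C: 2 × 357 = 714
  C-H: 12 × 408 = 4896
  C=C: 2 × 637 = 1274
  O=O: 9 × 481 = 4329
  Σ(broken) = 11213 kJ
Bonds formed (products):
  C=O: 12 × 828 = 9936
  O-H: 12 × 448 = 5376
  Σ(formed) = 15312 kJ
ΔH = Σ(broken) − Σ(formed) = 11213 − 15312 = −4099 kJ

ΔH ≈ −4099 kJ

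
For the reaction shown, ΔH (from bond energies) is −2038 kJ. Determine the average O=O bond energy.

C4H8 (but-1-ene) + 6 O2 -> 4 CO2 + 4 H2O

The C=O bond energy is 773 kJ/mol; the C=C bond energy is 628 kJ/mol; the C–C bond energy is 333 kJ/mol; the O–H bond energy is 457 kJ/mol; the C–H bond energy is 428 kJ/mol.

D(O=O) ≈ 514 kJ/mol

Let D be the O=O bond energy.
Σ(broken) = 2×333 + 8×428 + 1×628 + 6×D = 4718 + 6D
Σ(formed) = 8×773 + 8×457 = 9840
ΔH = Σ(broken) − Σ(formed) = (4718 + 6D) − (9840) = −5122 + 6D
Setting this equal to −2038 kJ gives 6D = 3084, so D = 514 kJ/mol.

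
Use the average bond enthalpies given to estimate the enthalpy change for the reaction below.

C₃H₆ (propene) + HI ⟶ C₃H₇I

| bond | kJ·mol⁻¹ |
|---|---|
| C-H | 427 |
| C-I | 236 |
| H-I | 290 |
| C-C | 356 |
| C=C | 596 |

ΔH ≈ −133 kJ

Bonds broken (reactants):
  C-C: 1 × 356 = 356
  C-H: 6 × 427 = 2562
  C=C: 1 × 596 = 596
  H-I: 1 × 290 = 290
  Σ(broken) = 3804 kJ
Bonds formed (products):
  C-C: 2 × 356 = 712
  C-H: 7 × 427 = 2989
  C-I: 1 × 236 = 236
  Σ(formed) = 3937 kJ
ΔH = Σ(broken) − Σ(formed) = 3804 − 3937 = −133 kJ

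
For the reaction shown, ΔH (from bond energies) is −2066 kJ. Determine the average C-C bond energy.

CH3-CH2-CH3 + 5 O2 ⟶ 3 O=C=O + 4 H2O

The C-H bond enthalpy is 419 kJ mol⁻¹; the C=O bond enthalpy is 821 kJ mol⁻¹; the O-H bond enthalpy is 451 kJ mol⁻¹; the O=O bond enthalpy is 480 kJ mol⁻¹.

D(C-C) ≈ 358 kJ/mol

Let D be the C-C bond energy.
Σ(broken) = 2×D + 8×419 + 5×480 = 5752 + 2D
Σ(formed) = 6×821 + 8×451 = 8534
ΔH = Σ(broken) − Σ(formed) = (5752 + 2D) − (8534) = −2782 + 2D
Setting this equal to −2066 kJ gives 2D = 716, so D = 358 kJ/mol.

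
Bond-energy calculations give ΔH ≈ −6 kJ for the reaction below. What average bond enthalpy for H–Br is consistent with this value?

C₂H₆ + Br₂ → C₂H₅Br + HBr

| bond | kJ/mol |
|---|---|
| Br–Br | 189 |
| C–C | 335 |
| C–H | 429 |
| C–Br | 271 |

Let D be the H–Br bond energy.
Σ(broken) = 1×189 + 1×335 + 6×429 = 3098
Σ(formed) = 1×271 + 1×335 + 5×429 + 1×D = 2751 + D
ΔH = Σ(broken) − Σ(formed) = (3098) − (2751 + D) = +347 − D
Setting this equal to −6 kJ gives D = 353 kJ/mol.

D(H–Br) ≈ 353 kJ/mol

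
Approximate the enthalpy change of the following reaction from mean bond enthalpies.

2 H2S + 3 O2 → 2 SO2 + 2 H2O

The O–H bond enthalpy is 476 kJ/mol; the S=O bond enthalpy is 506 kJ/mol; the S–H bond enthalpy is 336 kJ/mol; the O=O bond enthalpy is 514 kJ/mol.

ΔH ≈ −1042 kJ

Bonds broken (reactants):
  O=O: 3 × 514 = 1542
  S–H: 4 × 336 = 1344
  Σ(broken) = 2886 kJ
Bonds formed (products):
  O–H: 4 × 476 = 1904
  S=O: 4 × 506 = 2024
  Σ(formed) = 3928 kJ
ΔH = Σ(broken) − Σ(formed) = 2886 − 3928 = −1042 kJ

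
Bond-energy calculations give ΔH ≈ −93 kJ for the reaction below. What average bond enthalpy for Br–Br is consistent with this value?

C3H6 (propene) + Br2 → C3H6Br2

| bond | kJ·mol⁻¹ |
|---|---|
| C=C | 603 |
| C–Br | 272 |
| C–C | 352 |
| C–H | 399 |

Let D be the Br–Br bond energy.
Σ(broken) = 1×D + 1×352 + 6×399 + 1×603 = 3349 + D
Σ(formed) = 2×272 + 2×352 + 6×399 = 3642
ΔH = Σ(broken) − Σ(formed) = (3349 + D) − (3642) = −293 + D
Setting this equal to −93 kJ gives D = 200 kJ/mol.

D(Br–Br) ≈ 200 kJ/mol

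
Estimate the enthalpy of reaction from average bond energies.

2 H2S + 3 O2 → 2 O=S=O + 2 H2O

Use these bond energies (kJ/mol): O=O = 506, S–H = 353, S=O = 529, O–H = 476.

ΔH ≈ −1090 kJ

Bonds broken (reactants):
  O=O: 3 × 506 = 1518
  S–H: 4 × 353 = 1412
  Σ(broken) = 2930 kJ
Bonds formed (products):
  O–H: 4 × 476 = 1904
  S=O: 4 × 529 = 2116
  Σ(formed) = 4020 kJ
ΔH = Σ(broken) − Σ(formed) = 2930 − 4020 = −1090 kJ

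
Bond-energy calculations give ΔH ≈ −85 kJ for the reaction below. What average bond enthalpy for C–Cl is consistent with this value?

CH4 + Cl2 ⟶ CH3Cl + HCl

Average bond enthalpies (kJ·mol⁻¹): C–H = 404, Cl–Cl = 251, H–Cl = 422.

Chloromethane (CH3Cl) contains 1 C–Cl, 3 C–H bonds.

Let D be the C–Cl bond energy.
Σ(broken) = 4×404 + 1×251 = 1867
Σ(formed) = 1×D + 3×404 + 1×422 = 1634 + D
ΔH = Σ(broken) − Σ(formed) = (1867) − (1634 + D) = +233 − D
Setting this equal to −85 kJ gives D = 318 kJ/mol.

D(C–Cl) ≈ 318 kJ/mol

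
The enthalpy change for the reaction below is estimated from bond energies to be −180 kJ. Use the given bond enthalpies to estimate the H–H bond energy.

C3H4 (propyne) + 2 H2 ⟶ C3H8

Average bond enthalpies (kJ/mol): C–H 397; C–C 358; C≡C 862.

Let D be the H–H bond energy.
Σ(broken) = 1×862 + 1×358 + 4×397 + 2×D = 2808 + 2D
Σ(formed) = 2×358 + 8×397 = 3892
ΔH = Σ(broken) − Σ(formed) = (2808 + 2D) − (3892) = −1084 + 2D
Setting this equal to −180 kJ gives 2D = 904, so D = 452 kJ/mol.

D(H–H) ≈ 452 kJ/mol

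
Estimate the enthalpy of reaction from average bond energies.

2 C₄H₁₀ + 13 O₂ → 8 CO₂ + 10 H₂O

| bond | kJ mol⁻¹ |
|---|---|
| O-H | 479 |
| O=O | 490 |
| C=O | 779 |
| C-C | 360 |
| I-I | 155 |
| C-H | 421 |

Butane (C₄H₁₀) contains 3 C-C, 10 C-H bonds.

Bonds broken (reactants):
  C-C: 6 × 360 = 2160
  C-H: 20 × 421 = 8420
  O=O: 13 × 490 = 6370
  Σ(broken) = 16950 kJ
Bonds formed (products):
  C=O: 16 × 779 = 12464
  O-H: 20 × 479 = 9580
  Σ(formed) = 22044 kJ
ΔH = Σ(broken) − Σ(formed) = 16950 − 22044 = −5094 kJ

ΔH ≈ −5094 kJ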